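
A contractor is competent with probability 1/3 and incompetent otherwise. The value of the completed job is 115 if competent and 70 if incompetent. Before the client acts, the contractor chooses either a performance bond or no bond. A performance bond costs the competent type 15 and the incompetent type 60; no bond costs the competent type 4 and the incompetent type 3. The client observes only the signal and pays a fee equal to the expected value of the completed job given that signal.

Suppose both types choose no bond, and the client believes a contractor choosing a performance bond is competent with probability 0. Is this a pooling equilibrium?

Yes

At the pooled signal (no bond) the client holds the prior 1/3 and pays 1/3·115 + 2/3·70 = 85. Off-path (bond) belief 0 gives 0·115 + 1·70 = 70.
Competent: no bond gives 85 − 4 = 81; bond gives 70 − 15 = 55. Stays. ✓
Incompetent: no bond gives 85 − 3 = 82; bond gives 70 − 60 = 10. Stays. ✓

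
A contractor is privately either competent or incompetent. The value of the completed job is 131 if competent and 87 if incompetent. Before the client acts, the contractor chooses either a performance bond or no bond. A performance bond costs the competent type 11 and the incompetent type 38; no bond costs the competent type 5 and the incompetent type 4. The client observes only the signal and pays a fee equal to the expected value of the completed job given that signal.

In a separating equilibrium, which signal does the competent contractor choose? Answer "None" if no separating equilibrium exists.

Try competent → bond, incompetent → no bond:
  Under separation the client infers type exactly: bond → competent (pays 131), no bond → incompetent (pays 87).
  Competent: bond gives 131 − 11 = 120; no bond gives 87 − 5 = 82. No deviation. ✓
  Incompetent: no bond gives 87 − 4 = 83; bond gives 131 − 38 = 93. Would deviate. ✗
Try competent → no bond, incompetent → bond:
  Under separation the client infers type exactly: no bond → competent (pays 131), bond → incompetent (pays 87).
  Competent: no bond gives 131 − 5 = 126; bond gives 87 − 11 = 76. No deviation. ✓
  Incompetent: bond gives 87 − 38 = 49; no bond gives 131 − 4 = 127. Would deviate. ✗
Neither assignment is incentive-compatible.

None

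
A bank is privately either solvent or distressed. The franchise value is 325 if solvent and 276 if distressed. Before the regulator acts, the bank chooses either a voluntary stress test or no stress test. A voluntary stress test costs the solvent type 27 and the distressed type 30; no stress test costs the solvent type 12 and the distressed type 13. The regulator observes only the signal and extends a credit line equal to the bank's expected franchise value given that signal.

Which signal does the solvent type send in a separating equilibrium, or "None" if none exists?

None

Try solvent → stress test, distressed → no stress test:
  Under separation the regulator infers type exactly: stress test → solvent (pays 325), no stress test → distressed (pays 276).
  Solvent: stress test gives 325 − 27 = 298; no stress test gives 276 − 12 = 264. No deviation. ✓
  Distressed: no stress test gives 276 − 13 = 263; stress test gives 325 − 30 = 295. Would deviate. ✗
Try solvent → no stress test, distressed → stress test:
  Under separation the regulator infers type exactly: no stress test → solvent (pays 325), stress test → distressed (pays 276).
  Solvent: no stress test gives 325 − 12 = 313; stress test gives 276 − 27 = 249. No deviation. ✓
  Distressed: stress test gives 276 − 30 = 246; no stress test gives 325 − 13 = 312. Would deviate. ✗
Neither assignment is incentive-compatible.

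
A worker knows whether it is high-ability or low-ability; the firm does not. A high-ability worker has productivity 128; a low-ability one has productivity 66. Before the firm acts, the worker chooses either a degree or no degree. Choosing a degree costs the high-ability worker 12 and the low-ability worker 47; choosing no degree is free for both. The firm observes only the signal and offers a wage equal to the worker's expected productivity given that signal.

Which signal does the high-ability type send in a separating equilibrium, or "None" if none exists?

None

Try high-ability → degree, low-ability → no degree:
  Under separation the firm infers type exactly: degree → high-ability (pays 128), no degree → low-ability (pays 66).
  High-ability: degree gives 128 − 12 = 116; no degree gives 66 − 0 = 66. No deviation. ✓
  Low-ability: no degree gives 66 − 0 = 66; degree gives 128 − 47 = 81. Would deviate. ✗
Try high-ability → no degree, low-ability → degree:
  Under separation the firm infers type exactly: no degree → high-ability (pays 128), degree → low-ability (pays 66).
  High-ability: no degree gives 128 − 0 = 128; degree gives 66 − 12 = 54. No deviation. ✓
  Low-ability: degree gives 66 − 47 = 19; no degree gives 128 − 0 = 128. Would deviate. ✗
Neither assignment is incentive-compatible.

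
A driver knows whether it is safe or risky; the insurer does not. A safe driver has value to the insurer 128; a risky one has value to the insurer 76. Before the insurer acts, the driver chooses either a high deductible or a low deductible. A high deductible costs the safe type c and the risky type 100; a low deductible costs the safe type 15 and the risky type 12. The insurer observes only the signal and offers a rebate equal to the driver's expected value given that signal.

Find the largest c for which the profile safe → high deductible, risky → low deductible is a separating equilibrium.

67

Under separation: high deductible → safe (pays 128); low deductible → risky (pays 76).
Risky: 76 − 12 = 64 ≥ 128 − 100 = 28. Holds regardless of c. ✓
Safe: 128 − c ≥ 76 − 15, so c ≤ 128 − 61 = 67.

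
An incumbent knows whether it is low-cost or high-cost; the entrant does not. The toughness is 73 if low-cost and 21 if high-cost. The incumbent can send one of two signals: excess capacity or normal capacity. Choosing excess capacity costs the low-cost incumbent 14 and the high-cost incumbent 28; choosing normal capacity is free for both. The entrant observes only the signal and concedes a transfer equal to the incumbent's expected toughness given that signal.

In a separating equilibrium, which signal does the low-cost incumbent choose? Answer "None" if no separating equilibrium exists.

Try low-cost → excess capacity, high-cost → normal capacity:
  If types separate, excess capacity earns payment 73 and normal capacity earns 21.
  Low-cost: excess capacity gives 73 − 14 = 59; normal capacity gives 21 − 0 = 21. No deviation. ✓
  High-cost: normal capacity gives 21 − 0 = 21; excess capacity gives 73 − 28 = 45. Would deviate. ✗
Try low-cost → normal capacity, high-cost → excess capacity:
  If types separate, normal capacity earns payment 73 and excess capacity earns 21.
  Low-cost: normal capacity gives 73 − 0 = 73; excess capacity gives 21 − 14 = 7. No deviation. ✓
  High-cost: excess capacity gives 21 − 28 = -7; normal capacity gives 73 − 0 = 73. Would deviate. ✗
Neither assignment is incentive-compatible.

None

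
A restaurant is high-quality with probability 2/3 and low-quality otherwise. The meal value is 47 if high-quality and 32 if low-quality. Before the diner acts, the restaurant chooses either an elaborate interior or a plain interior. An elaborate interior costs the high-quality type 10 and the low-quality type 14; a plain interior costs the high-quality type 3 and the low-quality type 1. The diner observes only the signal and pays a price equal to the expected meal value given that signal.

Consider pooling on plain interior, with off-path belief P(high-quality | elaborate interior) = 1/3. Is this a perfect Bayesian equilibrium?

Yes

On the equilibrium path (plain interior) the diner holds the prior 2/3 and pays 2/3·47 + 1/3·32 = 42. Off-path (elaborate interior) belief 1/3 gives 1/3·47 + 2/3·32 = 37.
High-quality: plain interior gives 42 − 3 = 39; elaborate interior gives 37 − 10 = 27. Stays. ✓
Low-quality: plain interior gives 42 − 1 = 41; elaborate interior gives 37 − 14 = 23. Stays. ✓
Beliefs are Bayes-consistent on-path and both types best-respond.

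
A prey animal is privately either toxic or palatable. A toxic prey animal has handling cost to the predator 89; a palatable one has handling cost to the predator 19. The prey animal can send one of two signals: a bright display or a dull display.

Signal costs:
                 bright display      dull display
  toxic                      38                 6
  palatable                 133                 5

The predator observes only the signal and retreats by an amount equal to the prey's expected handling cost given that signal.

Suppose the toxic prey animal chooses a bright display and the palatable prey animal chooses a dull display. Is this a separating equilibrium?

Yes

If types separate, bright display earns payment 89 and dull display earns 19.
Toxic: bright display gives 89 − 38 = 51; dull display gives 19 − 6 = 13. No deviation. ✓
Palatable: dull display gives 19 − 5 = 14; bright display gives 89 − 133 = -44. No deviation. ✓
Neither type gains from mimicking the other.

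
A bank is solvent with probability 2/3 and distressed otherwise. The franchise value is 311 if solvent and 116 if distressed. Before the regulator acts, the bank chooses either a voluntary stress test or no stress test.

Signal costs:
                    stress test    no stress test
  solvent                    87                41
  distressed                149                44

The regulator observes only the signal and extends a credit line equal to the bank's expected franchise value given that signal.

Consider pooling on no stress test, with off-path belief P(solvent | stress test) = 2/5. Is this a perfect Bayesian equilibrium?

At the pooled signal (no stress test) the regulator holds the prior 2/3 and pays 2/3·311 + 1/3·116 = 246. Off-path (stress test) belief 2/5 gives 2/5·311 + 3/5·116 = 194.
Solvent: no stress test gives 246 − 41 = 205; stress test gives 194 − 87 = 107. Stays. ✓
Distressed: no stress test gives 246 − 44 = 202; stress test gives 194 − 149 = 45. Stays. ✓

Yes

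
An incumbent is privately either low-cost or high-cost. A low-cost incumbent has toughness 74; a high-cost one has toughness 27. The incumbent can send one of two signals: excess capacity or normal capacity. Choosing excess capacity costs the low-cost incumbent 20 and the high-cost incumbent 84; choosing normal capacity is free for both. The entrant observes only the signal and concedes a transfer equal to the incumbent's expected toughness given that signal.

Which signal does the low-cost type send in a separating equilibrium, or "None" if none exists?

Try low-cost → excess capacity, high-cost → normal capacity:
  If types separate, excess capacity earns payment 74 and normal capacity earns 27.
  Low-cost: excess capacity gives 74 − 20 = 54; normal capacity gives 27 − 0 = 27. No deviation. ✓
  High-cost: normal capacity gives 27 − 0 = 27; excess capacity gives 74 − 84 = -10. No deviation. ✓
Both hold — the low-cost type sends excess capacity.

excess capacity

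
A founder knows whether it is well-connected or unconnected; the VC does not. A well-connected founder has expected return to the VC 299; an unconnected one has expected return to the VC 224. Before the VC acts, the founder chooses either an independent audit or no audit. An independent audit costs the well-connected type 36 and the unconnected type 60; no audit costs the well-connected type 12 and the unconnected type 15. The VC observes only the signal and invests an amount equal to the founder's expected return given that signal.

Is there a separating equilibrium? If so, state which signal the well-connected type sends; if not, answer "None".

Try well-connected → audit, unconnected → no audit:
  If types separate, audit earns payment 299 and no audit earns 224.
  Well-connected: audit gives 299 − 36 = 263; no audit gives 224 − 12 = 212. No deviation. ✓
  Unconnected: no audit gives 224 − 15 = 209; audit gives 299 − 60 = 239. Would deviate. ✗
Try well-connected → no audit, unconnected → audit:
  If types separate, no audit earns payment 299 and audit earns 224.
  Well-connected: no audit gives 299 − 12 = 287; audit gives 224 − 36 = 188. No deviation. ✓
  Unconnected: audit gives 224 − 60 = 164; no audit gives 299 − 15 = 284. Would deviate. ✗
Neither assignment is incentive-compatible.

None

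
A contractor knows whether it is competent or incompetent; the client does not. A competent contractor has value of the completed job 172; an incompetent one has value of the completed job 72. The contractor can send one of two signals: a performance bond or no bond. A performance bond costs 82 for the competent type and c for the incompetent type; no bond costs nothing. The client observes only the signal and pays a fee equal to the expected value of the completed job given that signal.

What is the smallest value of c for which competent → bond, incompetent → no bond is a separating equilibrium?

100

Under separation: bond → competent (pays 172); no bond → incompetent (pays 72).
Competent: 172 − 82 = 90 ≥ 72 − 0 = 72. Holds regardless of c. ✓
Incompetent: 72 − 0 ≥ 172 − c, so c ≥ 172 − 72 = 100.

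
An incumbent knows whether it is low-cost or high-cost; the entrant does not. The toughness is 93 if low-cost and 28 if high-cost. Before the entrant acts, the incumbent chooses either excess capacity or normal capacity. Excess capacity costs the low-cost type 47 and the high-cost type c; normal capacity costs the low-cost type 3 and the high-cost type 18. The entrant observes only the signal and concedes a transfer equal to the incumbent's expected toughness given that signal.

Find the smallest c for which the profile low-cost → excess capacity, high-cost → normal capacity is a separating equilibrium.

83

Under separation: excess capacity → low-cost (pays 93); normal capacity → high-cost (pays 28).
Low-cost: 93 − 47 = 46 ≥ 28 − 3 = 25. Holds regardless of c. ✓
High-cost: 28 − 18 ≥ 93 − c, so c ≥ 93 − 10 = 83.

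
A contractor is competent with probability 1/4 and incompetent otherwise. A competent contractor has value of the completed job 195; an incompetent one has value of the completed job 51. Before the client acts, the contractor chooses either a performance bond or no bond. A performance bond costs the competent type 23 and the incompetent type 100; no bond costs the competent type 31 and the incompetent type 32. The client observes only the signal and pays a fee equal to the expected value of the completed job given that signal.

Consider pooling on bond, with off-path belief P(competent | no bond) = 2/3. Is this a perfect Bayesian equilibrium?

No

At the pooled signal (bond) the client holds the prior 1/4 and pays 1/4·195 + 3/4·51 = 87. Off-path (no bond) belief 2/3 gives 2/3·195 + 1/3·51 = 147.
Competent: bond gives 87 − 23 = 64; no bond gives 147 − 31 = 116. Deviates. ✗
Incompetent: bond gives 87 − 100 = -13; no bond gives 147 − 32 = 115. Deviates. ✗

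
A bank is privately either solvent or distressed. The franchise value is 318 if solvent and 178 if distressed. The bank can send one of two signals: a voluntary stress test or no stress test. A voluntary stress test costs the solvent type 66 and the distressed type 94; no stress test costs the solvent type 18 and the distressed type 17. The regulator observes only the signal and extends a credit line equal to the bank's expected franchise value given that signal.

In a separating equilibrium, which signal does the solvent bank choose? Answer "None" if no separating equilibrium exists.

None

Try solvent → stress test, distressed → no stress test:
  If types separate, stress test earns payment 318 and no stress test earns 178.
  Solvent: stress test gives 318 − 66 = 252; no stress test gives 178 − 18 = 160. No deviation. ✓
  Distressed: no stress test gives 178 − 17 = 161; stress test gives 318 − 94 = 224. Would deviate. ✗
Try solvent → no stress test, distressed → stress test:
  If types separate, no stress test earns payment 318 and stress test earns 178.
  Solvent: no stress test gives 318 − 18 = 300; stress test gives 178 − 66 = 112. No deviation. ✓
  Distressed: stress test gives 178 − 94 = 84; no stress test gives 318 − 17 = 301. Would deviate. ✗
Neither assignment is incentive-compatible.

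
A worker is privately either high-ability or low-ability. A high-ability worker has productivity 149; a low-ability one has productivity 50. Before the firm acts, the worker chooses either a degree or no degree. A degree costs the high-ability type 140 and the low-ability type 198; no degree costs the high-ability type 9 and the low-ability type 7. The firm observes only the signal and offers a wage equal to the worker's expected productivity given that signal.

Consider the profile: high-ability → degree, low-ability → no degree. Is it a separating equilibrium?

No

If types separate, degree earns payment 149 and no degree earns 50.
High-ability: degree gives 149 − 140 = 9; no degree gives 50 − 9 = 41. Would deviate. ✗
Low-ability: no degree gives 50 − 7 = 43; degree gives 149 − 198 = -49. No deviation. ✓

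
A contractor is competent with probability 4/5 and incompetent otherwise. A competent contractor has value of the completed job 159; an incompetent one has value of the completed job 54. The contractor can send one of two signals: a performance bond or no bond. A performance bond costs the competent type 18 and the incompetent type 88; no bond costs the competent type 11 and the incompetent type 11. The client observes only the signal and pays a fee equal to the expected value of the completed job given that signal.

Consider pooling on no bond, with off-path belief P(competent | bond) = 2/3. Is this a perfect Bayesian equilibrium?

At the pooled signal (no bond) the client holds the prior 4/5 and pays 4/5·159 + 1/5·54 = 138. Off-path (bond) belief 2/3 gives 2/3·159 + 1/3·54 = 124.
Competent: no bond gives 138 − 11 = 127; bond gives 124 − 18 = 106. Stays. ✓
Incompetent: no bond gives 138 − 11 = 127; bond gives 124 − 88 = 36. Stays. ✓

Yes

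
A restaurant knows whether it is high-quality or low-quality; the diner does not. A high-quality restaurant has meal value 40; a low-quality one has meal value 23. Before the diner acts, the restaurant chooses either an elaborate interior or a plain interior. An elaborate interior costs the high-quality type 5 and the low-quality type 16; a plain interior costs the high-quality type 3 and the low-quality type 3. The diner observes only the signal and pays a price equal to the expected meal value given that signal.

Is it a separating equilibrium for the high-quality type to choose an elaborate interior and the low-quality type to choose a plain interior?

If types separate, elaborate interior earns payment 40 and plain interior earns 23.
High-quality: elaborate interior gives 40 − 5 = 35; plain interior gives 23 − 3 = 20. No deviation. ✓
Low-quality: plain interior gives 23 − 3 = 20; elaborate interior gives 40 − 16 = 24. Would deviate. ✗

No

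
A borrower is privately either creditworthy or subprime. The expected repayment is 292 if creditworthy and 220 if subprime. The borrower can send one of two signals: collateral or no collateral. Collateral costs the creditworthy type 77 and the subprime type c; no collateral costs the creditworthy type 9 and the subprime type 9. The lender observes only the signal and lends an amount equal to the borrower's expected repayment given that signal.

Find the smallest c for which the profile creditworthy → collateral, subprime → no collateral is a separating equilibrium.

81

Under separation: collateral → creditworthy (pays 292); no collateral → subprime (pays 220).
Creditworthy: 292 − 77 = 215 ≥ 220 − 9 = 211. Holds regardless of c. ✓
Subprime: 220 − 9 ≥ 292 − c, so c ≥ 292 − 211 = 81.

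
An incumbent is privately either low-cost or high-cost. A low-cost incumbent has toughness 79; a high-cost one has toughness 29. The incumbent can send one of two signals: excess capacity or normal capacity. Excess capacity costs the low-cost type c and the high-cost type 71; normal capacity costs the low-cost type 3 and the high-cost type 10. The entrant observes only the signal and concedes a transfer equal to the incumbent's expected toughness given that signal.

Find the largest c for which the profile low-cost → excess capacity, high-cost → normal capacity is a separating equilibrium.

Under separation: excess capacity → low-cost (pays 79); normal capacity → high-cost (pays 29).
High-cost: 29 − 10 = 19 ≥ 79 − 71 = 8. Holds regardless of c. ✓
Low-cost: 79 − c ≥ 29 − 3, so c ≤ 79 − 26 = 53.

53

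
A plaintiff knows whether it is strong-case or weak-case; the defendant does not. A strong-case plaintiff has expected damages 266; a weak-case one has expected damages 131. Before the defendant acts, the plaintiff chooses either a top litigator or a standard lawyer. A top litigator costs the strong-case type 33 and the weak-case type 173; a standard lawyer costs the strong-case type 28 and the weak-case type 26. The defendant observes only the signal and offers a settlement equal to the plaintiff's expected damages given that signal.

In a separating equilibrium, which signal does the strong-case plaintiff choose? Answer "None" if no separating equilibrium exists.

Try strong-case → top litigator, weak-case → standard lawyer:
  If types separate, top litigator earns payment 266 and standard lawyer earns 131.
  Strong-case: top litigator gives 266 − 33 = 233; standard lawyer gives 131 − 28 = 103. No deviation. ✓
  Weak-case: standard lawyer gives 131 − 26 = 105; top litigator gives 266 − 173 = 93. No deviation. ✓
Both hold — the strong-case type sends top litigator.

top litigator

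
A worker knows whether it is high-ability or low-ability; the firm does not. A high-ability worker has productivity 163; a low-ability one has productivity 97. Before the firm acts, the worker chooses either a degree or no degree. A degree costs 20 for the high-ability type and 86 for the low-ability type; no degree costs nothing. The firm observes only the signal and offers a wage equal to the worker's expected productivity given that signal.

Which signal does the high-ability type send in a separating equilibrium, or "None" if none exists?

degree

Try high-ability → degree, low-ability → no degree:
  If types separate, degree earns payment 163 and no degree earns 97.
  High-ability: degree gives 163 − 20 = 143; no degree gives 97 − 0 = 97. No deviation. ✓
  Low-ability: no degree gives 97 − 0 = 97; degree gives 163 − 86 = 77. No deviation. ✓
Both hold — the high-ability type sends degree.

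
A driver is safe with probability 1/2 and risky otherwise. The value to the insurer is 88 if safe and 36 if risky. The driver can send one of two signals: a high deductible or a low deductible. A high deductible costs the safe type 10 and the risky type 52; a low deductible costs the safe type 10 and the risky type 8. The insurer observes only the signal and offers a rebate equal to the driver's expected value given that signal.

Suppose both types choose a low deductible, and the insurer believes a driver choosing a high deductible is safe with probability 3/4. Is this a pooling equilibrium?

At the pooled signal (low deductible) the insurer holds the prior 1/2 and pays 1/2·88 + 1/2·36 = 62. Off-path (high deductible) belief 3/4 gives 3/4·88 + 1/4·36 = 75.
Safe: low deductible gives 62 − 10 = 52; high deductible gives 75 − 10 = 65. Deviates. ✗
Risky: low deductible gives 62 − 8 = 54; high deductible gives 75 − 52 = 23. Stays. ✓

No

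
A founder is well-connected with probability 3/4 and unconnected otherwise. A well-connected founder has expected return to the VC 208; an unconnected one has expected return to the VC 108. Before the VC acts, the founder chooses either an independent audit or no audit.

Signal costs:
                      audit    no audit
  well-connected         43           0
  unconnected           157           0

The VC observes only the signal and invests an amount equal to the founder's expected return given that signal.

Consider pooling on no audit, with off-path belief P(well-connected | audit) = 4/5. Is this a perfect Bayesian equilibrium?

Yes

At the pooled signal (no audit) the VC holds the prior 3/4 and pays 3/4·208 + 1/4·108 = 183. Off-path (audit) belief 4/5 gives 4/5·208 + 1/5·108 = 188.
Well-connected: no audit gives 183 − 0 = 183; audit gives 188 − 43 = 145. Stays. ✓
Unconnected: no audit gives 183 − 0 = 183; audit gives 188 − 157 = 31. Stays. ✓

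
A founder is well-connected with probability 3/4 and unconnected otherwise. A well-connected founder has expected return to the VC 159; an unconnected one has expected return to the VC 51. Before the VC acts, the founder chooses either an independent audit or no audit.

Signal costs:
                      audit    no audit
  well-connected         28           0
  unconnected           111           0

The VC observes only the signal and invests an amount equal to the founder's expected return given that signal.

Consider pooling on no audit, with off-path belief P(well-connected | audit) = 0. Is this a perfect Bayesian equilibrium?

Yes

On the equilibrium path (no audit) the VC holds the prior 3/4 and pays 3/4·159 + 1/4·51 = 132. Off-path (audit) belief 0 gives 0·159 + 1·51 = 51.
Well-connected: no audit gives 132 − 0 = 132; audit gives 51 − 28 = 23. Stays. ✓
Unconnected: no audit gives 132 − 0 = 132; audit gives 51 − 111 = -60. Stays. ✓
Beliefs are Bayes-consistent on-path and both types best-respond.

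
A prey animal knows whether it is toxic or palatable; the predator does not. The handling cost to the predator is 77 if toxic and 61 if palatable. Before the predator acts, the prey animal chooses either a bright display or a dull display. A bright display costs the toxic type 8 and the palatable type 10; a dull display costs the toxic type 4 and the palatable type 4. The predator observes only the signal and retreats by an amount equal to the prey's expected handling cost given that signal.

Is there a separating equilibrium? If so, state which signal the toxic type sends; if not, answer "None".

None

Try toxic → bright display, palatable → dull display:
  Under separation the predator infers type exactly: bright display → toxic (pays 77), dull display → palatable (pays 61).
  Toxic: bright display gives 77 − 8 = 69; dull display gives 61 − 4 = 57. No deviation. ✓
  Palatable: dull display gives 61 − 4 = 57; bright display gives 77 − 10 = 67. Would deviate. ✗
Try toxic → dull display, palatable → bright display:
  Under separation the predator infers type exactly: dull display → toxic (pays 77), bright display → palatable (pays 61).
  Toxic: dull display gives 77 − 4 = 73; bright display gives 61 − 8 = 53. No deviation. ✓
  Palatable: bright display gives 61 − 10 = 51; dull display gives 77 − 4 = 73. Would deviate. ✗
Neither assignment is incentive-compatible.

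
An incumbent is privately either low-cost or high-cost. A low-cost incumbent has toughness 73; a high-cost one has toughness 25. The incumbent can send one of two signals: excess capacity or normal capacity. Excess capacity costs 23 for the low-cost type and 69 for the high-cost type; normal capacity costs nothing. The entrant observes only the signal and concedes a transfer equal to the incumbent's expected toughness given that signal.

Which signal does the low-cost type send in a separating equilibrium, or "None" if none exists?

Try low-cost → excess capacity, high-cost → normal capacity:
  If types separate, excess capacity earns payment 73 and normal capacity earns 25.
  Low-cost: excess capacity gives 73 − 23 = 50; normal capacity gives 25 − 0 = 25. No deviation. ✓
  High-cost: normal capacity gives 25 − 0 = 25; excess capacity gives 73 − 69 = 4. No deviation. ✓
Both hold — the low-cost type sends excess capacity.

excess capacity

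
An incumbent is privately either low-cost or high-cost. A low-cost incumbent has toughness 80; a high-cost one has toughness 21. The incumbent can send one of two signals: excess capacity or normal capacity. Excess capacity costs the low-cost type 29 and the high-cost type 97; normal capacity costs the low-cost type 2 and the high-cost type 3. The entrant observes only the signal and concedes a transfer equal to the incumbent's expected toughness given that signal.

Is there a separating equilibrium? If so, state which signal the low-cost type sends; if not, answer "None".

Try low-cost → excess capacity, high-cost → normal capacity:
  Under separation the entrant infers type exactly: excess capacity → low-cost (pays 80), normal capacity → high-cost (pays 21).
  Low-cost: excess capacity gives 80 − 29 = 51; normal capacity gives 21 − 2 = 19. No deviation. ✓
  High-cost: normal capacity gives 21 − 3 = 18; excess capacity gives 80 − 97 = -17. No deviation. ✓
Both hold — the low-cost type sends excess capacity.

excess capacity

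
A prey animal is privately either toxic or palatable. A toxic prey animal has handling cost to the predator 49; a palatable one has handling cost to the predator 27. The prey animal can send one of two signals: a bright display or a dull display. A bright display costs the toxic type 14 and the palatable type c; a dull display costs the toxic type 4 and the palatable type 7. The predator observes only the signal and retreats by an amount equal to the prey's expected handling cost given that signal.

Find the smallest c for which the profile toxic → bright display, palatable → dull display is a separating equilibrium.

Under separation: bright display → toxic (pays 49); dull display → palatable (pays 27).
Toxic: 49 − 14 = 35 ≥ 27 − 4 = 23. Holds regardless of c. ✓
Palatable: 27 − 7 ≥ 49 − c, so c ≥ 49 − 20 = 29.

29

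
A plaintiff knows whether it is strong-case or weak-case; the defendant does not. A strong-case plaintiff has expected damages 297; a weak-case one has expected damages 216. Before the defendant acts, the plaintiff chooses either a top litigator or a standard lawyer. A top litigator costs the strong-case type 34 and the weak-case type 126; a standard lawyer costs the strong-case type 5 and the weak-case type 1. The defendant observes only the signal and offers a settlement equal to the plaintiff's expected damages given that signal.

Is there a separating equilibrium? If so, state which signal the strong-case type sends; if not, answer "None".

top litigator

Try strong-case → top litigator, weak-case → standard lawyer:
  Under separation the defendant infers type exactly: top litigator → strong-case (pays 297), standard lawyer → weak-case (pays 216).
  Strong-case: top litigator gives 297 − 34 = 263; standard lawyer gives 216 − 5 = 211. No deviation. ✓
  Weak-case: standard lawyer gives 216 − 1 = 215; top litigator gives 297 − 126 = 171. No deviation. ✓
Both hold — the strong-case type sends top litigator.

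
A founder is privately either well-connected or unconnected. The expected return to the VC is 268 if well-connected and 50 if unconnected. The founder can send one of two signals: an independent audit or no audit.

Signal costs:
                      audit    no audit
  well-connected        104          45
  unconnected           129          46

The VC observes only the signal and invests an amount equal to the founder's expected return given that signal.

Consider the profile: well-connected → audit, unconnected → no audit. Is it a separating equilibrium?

If types separate, audit earns payment 268 and no audit earns 50.
Well-connected: audit gives 268 − 104 = 164; no audit gives 50 − 45 = 5. No deviation. ✓
Unconnected: no audit gives 50 − 46 = 4; audit gives 268 − 129 = 139. Would deviate. ✗

No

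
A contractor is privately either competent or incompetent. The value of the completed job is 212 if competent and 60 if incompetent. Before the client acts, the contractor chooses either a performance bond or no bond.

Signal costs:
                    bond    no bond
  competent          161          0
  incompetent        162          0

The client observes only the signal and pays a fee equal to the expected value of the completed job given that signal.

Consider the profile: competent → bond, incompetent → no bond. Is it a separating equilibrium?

Under separation the client infers type exactly: bond → competent (pays 212), no bond → incompetent (pays 60).
Competent: bond gives 212 − 161 = 51; no bond gives 60 − 0 = 60. Would deviate. ✗
Incompetent: no bond gives 60 − 0 = 60; bond gives 212 − 162 = 50. No deviation. ✓

No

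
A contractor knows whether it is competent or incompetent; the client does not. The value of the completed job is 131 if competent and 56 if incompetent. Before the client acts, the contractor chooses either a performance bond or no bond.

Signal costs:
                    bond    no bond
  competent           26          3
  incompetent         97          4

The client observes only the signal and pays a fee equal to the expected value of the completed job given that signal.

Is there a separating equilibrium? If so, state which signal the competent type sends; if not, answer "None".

Try competent → bond, incompetent → no bond:
  If types separate, bond earns payment 131 and no bond earns 56.
  Competent: bond gives 131 − 26 = 105; no bond gives 56 − 3 = 53. No deviation. ✓
  Incompetent: no bond gives 56 − 4 = 52; bond gives 131 − 97 = 34. No deviation. ✓
Both hold — the competent type sends bond.

bond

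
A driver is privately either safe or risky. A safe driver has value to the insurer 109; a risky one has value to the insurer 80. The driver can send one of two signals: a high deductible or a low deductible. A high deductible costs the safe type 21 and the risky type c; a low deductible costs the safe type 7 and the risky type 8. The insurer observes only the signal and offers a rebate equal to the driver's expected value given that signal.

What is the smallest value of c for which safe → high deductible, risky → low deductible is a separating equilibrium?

37

Under separation: high deductible → safe (pays 109); low deductible → risky (pays 80).
Safe: 109 − 21 = 88 ≥ 80 − 7 = 73. Holds regardless of c. ✓
Risky: 80 − 8 ≥ 109 − c, so c ≥ 109 − 72 = 37.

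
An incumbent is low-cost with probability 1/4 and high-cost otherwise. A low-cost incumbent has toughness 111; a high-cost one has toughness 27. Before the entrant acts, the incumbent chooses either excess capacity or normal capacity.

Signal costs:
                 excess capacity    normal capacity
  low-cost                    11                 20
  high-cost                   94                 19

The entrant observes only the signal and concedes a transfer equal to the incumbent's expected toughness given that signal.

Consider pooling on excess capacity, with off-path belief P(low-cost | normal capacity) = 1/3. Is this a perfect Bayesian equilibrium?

At the pooled signal (excess capacity) the entrant holds the prior 1/4 and pays 1/4·111 + 3/4·27 = 48. Off-path (normal capacity) belief 1/3 gives 1/3·111 + 2/3·27 = 55.
Low-cost: excess capacity gives 48 − 11 = 37; normal capacity gives 55 − 20 = 35. Stays. ✓
High-cost: excess capacity gives 48 − 94 = -46; normal capacity gives 55 − 19 = 36. Deviates. ✗

No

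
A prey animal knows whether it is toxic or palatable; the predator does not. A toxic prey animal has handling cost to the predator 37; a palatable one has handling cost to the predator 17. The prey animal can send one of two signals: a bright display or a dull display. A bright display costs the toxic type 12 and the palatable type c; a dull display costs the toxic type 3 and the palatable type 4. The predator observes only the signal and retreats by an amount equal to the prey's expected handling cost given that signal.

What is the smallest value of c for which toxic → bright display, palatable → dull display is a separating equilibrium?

24

Under separation: bright display → toxic (pays 37); dull display → palatable (pays 17).
Toxic: 37 − 12 = 25 ≥ 17 − 3 = 14. Holds regardless of c. ✓
Palatable: 17 − 4 ≥ 37 − c, so c ≥ 37 − 13 = 24.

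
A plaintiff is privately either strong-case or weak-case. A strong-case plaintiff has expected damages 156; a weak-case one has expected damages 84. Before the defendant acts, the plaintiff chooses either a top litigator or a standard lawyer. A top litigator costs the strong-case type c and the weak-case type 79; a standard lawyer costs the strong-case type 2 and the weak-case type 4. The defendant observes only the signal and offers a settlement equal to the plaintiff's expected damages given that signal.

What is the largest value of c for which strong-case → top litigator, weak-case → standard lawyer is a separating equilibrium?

Under separation: top litigator → strong-case (pays 156); standard lawyer → weak-case (pays 84).
Weak-case: 84 − 4 = 80 ≥ 156 − 79 = 77. Holds regardless of c. ✓
Strong-case: 156 − c ≥ 84 − 2, so c ≤ 156 − 82 = 74.

74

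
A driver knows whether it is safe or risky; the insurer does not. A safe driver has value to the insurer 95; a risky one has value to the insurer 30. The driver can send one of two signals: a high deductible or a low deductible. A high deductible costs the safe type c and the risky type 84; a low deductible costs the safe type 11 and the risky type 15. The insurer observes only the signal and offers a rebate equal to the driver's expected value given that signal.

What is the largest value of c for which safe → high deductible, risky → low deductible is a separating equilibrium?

Under separation: high deductible → safe (pays 95); low deductible → risky (pays 30).
Risky: 30 − 15 = 15 ≥ 95 − 84 = 11. Holds regardless of c. ✓
Safe: 95 − c ≥ 30 − 11, so c ≤ 95 − 19 = 76.

76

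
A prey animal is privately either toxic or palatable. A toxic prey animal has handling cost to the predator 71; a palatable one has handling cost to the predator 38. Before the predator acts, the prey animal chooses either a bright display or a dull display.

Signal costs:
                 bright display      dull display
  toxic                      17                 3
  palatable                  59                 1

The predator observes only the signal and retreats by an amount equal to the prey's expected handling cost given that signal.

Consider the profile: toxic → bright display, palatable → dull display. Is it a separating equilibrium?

Under separation the predator infers type exactly: bright display → toxic (pays 71), dull display → palatable (pays 38).
Toxic: bright display gives 71 − 17 = 54; dull display gives 38 − 3 = 35. No deviation. ✓
Palatable: dull display gives 38 − 1 = 37; bright display gives 71 − 59 = 12. No deviation. ✓
Neither type gains from mimicking the other.

Yes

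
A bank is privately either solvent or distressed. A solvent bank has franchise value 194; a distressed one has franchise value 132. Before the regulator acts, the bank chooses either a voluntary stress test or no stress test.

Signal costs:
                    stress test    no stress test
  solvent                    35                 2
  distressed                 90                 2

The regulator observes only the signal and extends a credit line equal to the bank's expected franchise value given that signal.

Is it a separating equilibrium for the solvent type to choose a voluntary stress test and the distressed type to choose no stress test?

Under separation the regulator infers type exactly: stress test → solvent (pays 194), no stress test → distressed (pays 132).
Solvent: stress test gives 194 − 35 = 159; no stress test gives 132 − 2 = 130. No deviation. ✓
Distressed: no stress test gives 132 − 2 = 130; stress test gives 194 − 90 = 104. No deviation. ✓
Neither type gains from mimicking the other.

Yes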